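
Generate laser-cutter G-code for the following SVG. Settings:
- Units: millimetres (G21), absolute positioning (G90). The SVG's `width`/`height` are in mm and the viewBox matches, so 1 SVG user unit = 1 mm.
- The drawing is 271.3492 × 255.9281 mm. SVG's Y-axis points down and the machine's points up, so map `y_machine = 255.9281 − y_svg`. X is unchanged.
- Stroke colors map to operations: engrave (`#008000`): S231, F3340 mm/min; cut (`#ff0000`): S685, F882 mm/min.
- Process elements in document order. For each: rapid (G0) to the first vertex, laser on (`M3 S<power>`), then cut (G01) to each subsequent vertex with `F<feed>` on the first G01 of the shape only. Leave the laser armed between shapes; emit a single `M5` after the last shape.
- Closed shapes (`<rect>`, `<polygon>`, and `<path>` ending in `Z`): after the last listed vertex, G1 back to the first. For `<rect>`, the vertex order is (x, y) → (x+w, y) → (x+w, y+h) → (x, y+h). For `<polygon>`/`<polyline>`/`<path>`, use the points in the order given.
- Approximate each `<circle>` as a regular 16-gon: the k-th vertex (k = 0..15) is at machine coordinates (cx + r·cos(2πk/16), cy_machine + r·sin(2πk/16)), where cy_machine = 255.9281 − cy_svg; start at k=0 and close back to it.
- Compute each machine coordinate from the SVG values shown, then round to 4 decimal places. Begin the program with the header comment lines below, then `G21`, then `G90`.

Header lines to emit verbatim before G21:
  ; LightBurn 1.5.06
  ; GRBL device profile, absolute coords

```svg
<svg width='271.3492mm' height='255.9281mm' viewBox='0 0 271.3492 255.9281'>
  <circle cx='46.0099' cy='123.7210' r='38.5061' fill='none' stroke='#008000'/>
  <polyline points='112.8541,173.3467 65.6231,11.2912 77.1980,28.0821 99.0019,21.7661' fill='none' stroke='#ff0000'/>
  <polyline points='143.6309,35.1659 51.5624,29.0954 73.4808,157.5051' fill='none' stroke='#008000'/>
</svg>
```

viewBox `0 0 271.3492 255.9281` with mm width/height → 1 unit = 1 mm. Flip: y_m = 255.9281 − y_svg.

**Shape 1** — `<circle>` circle, stroke `#008000` → engrave (S231, F3340). Machine vertices: (84.5160,132.2071) → (81.5849,146.9427) → (73.2378,159.4350) → (60.7455,167.7821) → (46.0099,170.7132) → (31.2743,167.7821) → (18.7820,159.4350) → (10.4349,146.9427) → (7.5038,132.2071) → (10.4349,117.4715) → (18.7820,104.9792) → (31.2743,96.6321) → (46.0099,93.7010) → (60.7455,96.6321) → (73.2378,104.9792) → (81.5849,117.4715) → (84.5160,132.2071). Closed: final G1 returns to the first vertex.

**Shape 2** — `<polyline>` open polyline, stroke `#ff0000` → cut (S685, F882). Machine vertices: (112.8541,82.5814) → (65.6231,244.6369) → (77.1980,227.8460) → (99.0019,234.1620). Open path.

**Shape 3** — `<polyline>` open polyline, stroke `#008000` → engrave (S231, F3340). Machine vertices: (143.6309,220.7622) → (51.5624,226.8327) → (73.4808,98.4230). Open path.

; LightBurn 1.5.06
; GRBL device profile, absolute coords
G21
G90
G0 X84.5160 Y132.2071
M3 S231
G01 X81.5849 Y146.9427 F3340
G01 X73.2378 Y159.4350
G01 X60.7455 Y167.7821
G01 X46.0099 Y170.7132
G01 X31.2743 Y167.7821
G01 X18.7820 Y159.4350
G01 X10.4349 Y146.9427
G01 X7.5038 Y132.2071
G01 X10.4349 Y117.4715
G01 X18.7820 Y104.9792
G01 X31.2743 Y96.6321
G01 X46.0099 Y93.7010
G01 X60.7455 Y96.6321
G01 X73.2378 Y104.9792
G01 X81.5849 Y117.4715
G01 X84.5160 Y132.2071
G0 X112.8541 Y82.5814
M3 S685
G01 X65.6231 Y244.6369 F882
G01 X77.1980 Y227.8460
G01 X99.0019 Y234.1620
G0 X143.6309 Y220.7622
M3 S231
G01 X51.5624 Y226.8327 F3340
G01 X73.4808 Y98.4230
M5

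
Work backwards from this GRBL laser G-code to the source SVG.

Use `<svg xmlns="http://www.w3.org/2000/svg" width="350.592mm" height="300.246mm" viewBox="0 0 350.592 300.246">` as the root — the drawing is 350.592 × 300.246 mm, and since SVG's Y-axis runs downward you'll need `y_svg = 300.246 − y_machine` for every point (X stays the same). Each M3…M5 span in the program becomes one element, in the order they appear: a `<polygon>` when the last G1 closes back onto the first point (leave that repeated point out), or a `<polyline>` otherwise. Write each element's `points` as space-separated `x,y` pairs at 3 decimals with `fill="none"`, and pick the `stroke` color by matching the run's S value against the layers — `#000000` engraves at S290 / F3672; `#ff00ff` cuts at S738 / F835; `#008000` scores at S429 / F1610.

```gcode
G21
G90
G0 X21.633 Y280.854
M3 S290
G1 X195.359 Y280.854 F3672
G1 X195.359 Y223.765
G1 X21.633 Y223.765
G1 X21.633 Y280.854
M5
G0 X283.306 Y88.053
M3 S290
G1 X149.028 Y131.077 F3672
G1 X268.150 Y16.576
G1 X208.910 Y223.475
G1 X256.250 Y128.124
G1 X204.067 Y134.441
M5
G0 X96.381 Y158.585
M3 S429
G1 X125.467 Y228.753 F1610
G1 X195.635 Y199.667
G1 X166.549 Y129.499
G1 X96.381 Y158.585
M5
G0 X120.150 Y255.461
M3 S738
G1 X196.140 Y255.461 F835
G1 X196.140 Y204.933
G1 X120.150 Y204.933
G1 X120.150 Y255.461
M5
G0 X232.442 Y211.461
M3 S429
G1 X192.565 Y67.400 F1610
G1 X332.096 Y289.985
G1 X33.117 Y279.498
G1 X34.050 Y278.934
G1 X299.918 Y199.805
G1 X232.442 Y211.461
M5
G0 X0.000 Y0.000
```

<svg xmlns="http://www.w3.org/2000/svg" width="350.592mm" height="300.246mm" viewBox="0 0 350.592 300.246">
  <polygon points="21.633,19.392 195.359,19.392 195.359,76.481 21.633,76.481" fill="none" stroke="#000000"/>
  <polyline points="283.306,212.193 149.028,169.169 268.150,283.670 208.910,76.771 256.250,172.122 204.067,165.805" fill="none" stroke="#000000"/>
  <polygon points="96.381,141.661 125.467,71.493 195.635,100.579 166.549,170.747" fill="none" stroke="#008000"/>
  <polygon points="120.150,44.785 196.140,44.785 196.140,95.313 120.150,95.313" fill="none" stroke="#ff00ff"/>
  <polygon points="232.442,88.785 192.565,232.846 332.096,10.261 33.117,20.748 34.050,21.312 299.918,100.441" fill="none" stroke="#008000"/>
</svg>

Each laser-on run becomes one SVG element. Flip Y back into SVG space with y_svg = 300.246 − y_machine.

Run 1: power S290 maps to stroke `#000000` (engrave). The run returns to its start, so emit a `<polygon>` with points (Y-flipped): 21.633,19.392 195.359,19.392 195.359,76.481 21.633,76.481.

Run 2: S290 ⇒ engrave layer `#000000`. The run is open, so emit a `<polyline>` with points (Y-flipped): 283.306,212.193 149.028,169.169 268.150,283.670 208.910,76.771 256.250,172.122 204.067,165.805.

Run 3: power S429 maps to stroke `#008000` (score). The run returns to its start, so emit a `<polygon>` with points (Y-flipped): 96.381,141.661 125.467,71.493 195.635,100.579 166.549,170.747.

Run 4: the run's S738 means `#ff00ff` (cut). The run returns to its start, so emit a `<polygon>` with points (Y-flipped): 120.150,44.785 196.140,44.785 196.140,95.313 120.150,95.313.

Run 5: S429 ⇒ score layer `#008000`. The run returns to its start, so emit a `<polygon>` with points (Y-flipped): 232.442,88.785 192.565,232.846 332.096,10.261 33.117,20.748 34.050,21.312 299.918,100.441.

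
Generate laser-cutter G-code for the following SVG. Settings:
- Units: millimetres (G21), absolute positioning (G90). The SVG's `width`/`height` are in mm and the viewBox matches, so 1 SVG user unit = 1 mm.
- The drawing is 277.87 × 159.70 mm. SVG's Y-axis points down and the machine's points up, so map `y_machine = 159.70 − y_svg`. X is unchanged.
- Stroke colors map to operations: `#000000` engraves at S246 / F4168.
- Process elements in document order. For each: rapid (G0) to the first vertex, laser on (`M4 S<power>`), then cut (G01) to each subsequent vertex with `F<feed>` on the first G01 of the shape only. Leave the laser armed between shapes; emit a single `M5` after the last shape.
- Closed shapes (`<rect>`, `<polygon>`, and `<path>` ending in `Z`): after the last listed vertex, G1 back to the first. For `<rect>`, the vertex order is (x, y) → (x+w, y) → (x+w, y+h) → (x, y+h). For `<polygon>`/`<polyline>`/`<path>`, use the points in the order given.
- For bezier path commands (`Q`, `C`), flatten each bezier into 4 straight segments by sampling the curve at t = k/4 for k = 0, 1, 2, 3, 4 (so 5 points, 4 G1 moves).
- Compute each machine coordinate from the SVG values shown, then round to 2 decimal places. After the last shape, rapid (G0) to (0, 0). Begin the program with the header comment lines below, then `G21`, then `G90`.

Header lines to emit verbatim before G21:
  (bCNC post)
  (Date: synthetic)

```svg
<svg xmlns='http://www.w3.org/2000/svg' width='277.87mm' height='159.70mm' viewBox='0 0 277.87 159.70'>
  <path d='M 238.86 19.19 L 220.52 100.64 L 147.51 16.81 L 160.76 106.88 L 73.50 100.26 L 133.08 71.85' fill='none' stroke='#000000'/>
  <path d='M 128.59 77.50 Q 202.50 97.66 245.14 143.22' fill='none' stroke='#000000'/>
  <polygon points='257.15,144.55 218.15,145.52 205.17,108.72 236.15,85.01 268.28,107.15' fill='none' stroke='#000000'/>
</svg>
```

(bCNC post)
(Date: synthetic)
G21
G90
G0 X238.86 Y140.51
M4 S246
G01 X220.52 Y59.06 F4168
G01 X147.51 Y142.89
G01 X160.76 Y52.82
G01 X73.50 Y59.44
G01 X133.08 Y87.85
G0 X128.59 Y82.20
M4 S246
G01 X163.59 Y70.53 F4168
G01 X194.68 Y55.69
G01 X221.87 Y37.67
G01 X245.14 Y16.48
G0 X257.15 Y15.15
M4 S246
G01 X218.15 Y14.18 F4168
G01 X205.17 Y50.98
G01 X236.15 Y74.69
G01 X268.28 Y52.55
G01 X257.15 Y15.15
M5
G0 X0.00 Y0.00

Since the viewBox matches the mm dimensions, user units are millimetres directly. The only transform is the Y-flip y_m = 159.70 − y_svg.

Shape 1 is a open polyline drawn with `<path>`. Its stroke #000000 means engrave at S246, F4168. After flipping Y the toolpath is (238.86,140.51) → (220.52,59.06) → (147.51,142.89) → (160.76,52.82) → (73.50,59.44) → (133.08,87.85).

Shape 2 is a quadratic bezier drawn with `<path>`. Its stroke #000000 means engrave at S246, F4168. After flipping Y the toolpath is (128.59,82.20) → (163.59,70.53) → (194.68,55.69) → (221.87,37.67) → (245.14,16.48).

Shape 3 is a regular polygon drawn with `<polygon>`. Its stroke #000000 means engrave at S246, F4168. After flipping Y the toolpath is (257.15,15.15) → (218.15,14.18) → (205.17,50.98) → (236.15,74.69) → (268.28,52.55) → (257.15,15.15), returning to the start.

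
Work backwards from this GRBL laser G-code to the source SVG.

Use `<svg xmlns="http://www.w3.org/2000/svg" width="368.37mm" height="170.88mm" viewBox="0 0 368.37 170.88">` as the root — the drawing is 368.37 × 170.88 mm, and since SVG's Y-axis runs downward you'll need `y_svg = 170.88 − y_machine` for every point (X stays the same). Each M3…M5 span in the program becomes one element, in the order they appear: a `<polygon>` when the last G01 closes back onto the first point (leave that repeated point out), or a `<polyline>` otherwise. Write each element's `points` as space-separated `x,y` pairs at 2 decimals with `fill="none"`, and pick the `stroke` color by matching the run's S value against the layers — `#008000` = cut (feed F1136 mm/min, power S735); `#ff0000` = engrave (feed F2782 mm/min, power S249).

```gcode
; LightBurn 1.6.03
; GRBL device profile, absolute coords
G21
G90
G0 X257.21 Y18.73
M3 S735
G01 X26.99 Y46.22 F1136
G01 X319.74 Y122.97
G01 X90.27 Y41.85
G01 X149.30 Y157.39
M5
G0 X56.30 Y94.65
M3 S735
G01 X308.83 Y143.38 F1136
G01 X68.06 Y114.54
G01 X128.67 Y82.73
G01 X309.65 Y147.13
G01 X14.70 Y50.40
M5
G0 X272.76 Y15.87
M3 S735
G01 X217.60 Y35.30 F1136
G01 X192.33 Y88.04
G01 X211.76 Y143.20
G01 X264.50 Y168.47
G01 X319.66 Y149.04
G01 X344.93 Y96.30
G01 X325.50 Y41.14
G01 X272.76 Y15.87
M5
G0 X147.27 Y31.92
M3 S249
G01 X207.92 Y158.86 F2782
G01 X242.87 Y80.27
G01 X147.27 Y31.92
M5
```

y_svg = 170.88 − y_m.

[1] S735→`#008000` (cut); open run; points: 257.21,152.15 26.99,124.66 319.74,47.91 90.27,129.03 149.30,13.49

[2] S735→`#008000` (cut); open run; points: 56.30,76.23 308.83,27.50 68.06,56.34 128.67,88.15 309.65,23.75 14.70,120.48

[3] S735→`#008000` (cut); closed run; points: 272.76,155.01 217.60,135.58 192.33,82.84 211.76,27.68 264.50,2.41 319.66,21.84 344.93,74.58 325.50,129.74

[4] S249→`#ff0000` (engrave); closed run; points: 147.27,138.96 207.92,12.02 242.87,90.61

<svg xmlns="http://www.w3.org/2000/svg" width="368.37mm" height="170.88mm" viewBox="0 0 368.37 170.88">
  <polyline points="257.21,152.15 26.99,124.66 319.74,47.91 90.27,129.03 149.30,13.49" fill="none" stroke="#008000"/>
  <polyline points="56.30,76.23 308.83,27.50 68.06,56.34 128.67,88.15 309.65,23.75 14.70,120.48" fill="none" stroke="#008000"/>
  <polygon points="272.76,155.01 217.60,135.58 192.33,82.84 211.76,27.68 264.50,2.41 319.66,21.84 344.93,74.58 325.50,129.74" fill="none" stroke="#008000"/>
  <polygon points="147.27,138.96 207.92,12.02 242.87,90.61" fill="none" stroke="#ff0000"/>
</svg>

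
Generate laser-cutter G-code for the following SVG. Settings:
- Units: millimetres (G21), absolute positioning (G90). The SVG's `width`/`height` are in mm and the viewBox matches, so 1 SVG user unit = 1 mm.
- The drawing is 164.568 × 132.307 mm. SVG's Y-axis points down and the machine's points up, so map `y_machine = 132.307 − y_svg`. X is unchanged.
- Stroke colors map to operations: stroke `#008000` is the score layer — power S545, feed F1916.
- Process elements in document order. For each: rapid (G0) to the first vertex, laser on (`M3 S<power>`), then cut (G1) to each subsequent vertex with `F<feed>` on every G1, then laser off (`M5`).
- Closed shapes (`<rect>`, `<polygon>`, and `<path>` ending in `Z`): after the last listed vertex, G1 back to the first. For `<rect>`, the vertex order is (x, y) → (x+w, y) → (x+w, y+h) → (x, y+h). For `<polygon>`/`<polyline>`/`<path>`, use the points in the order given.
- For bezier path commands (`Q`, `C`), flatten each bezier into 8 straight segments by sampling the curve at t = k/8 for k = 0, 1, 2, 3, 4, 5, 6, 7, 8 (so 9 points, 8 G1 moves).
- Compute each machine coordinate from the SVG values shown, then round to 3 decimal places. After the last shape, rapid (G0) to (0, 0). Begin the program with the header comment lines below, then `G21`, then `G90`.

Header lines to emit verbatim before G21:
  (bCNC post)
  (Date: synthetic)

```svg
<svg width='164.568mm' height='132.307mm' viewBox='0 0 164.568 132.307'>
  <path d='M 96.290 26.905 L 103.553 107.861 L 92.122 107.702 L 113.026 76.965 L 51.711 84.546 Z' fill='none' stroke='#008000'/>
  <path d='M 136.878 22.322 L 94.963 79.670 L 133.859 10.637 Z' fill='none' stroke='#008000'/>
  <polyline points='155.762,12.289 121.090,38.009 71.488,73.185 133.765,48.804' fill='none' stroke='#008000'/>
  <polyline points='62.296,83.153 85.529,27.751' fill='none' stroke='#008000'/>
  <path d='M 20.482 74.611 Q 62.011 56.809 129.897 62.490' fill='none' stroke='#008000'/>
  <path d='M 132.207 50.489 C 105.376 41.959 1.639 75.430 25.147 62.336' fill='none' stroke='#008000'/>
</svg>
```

1 u = 1 mm; y_m = 132.307 − y.

[1] `<path>` closed polygon, #008000→score S545 F1916: (96.290,105.402) → (103.553,24.446) → (92.122,24.605) → (113.026,55.342) → (51.711,47.761) → (96.290,105.402) (closed)

[2] `<path>` closed polygon, #008000→score S545 F1916: (136.878,109.985) → (94.963,52.637) → (133.859,121.670) → (136.878,109.985) (closed)

[3] `<polyline>` open polyline, #008000→score S545 F1916: (155.762,120.018) → (121.090,94.298) → (71.488,59.122) → (133.765,83.503)

[4] `<polyline>` line segment, #008000→score S545 F1916: (62.296,49.154) → (85.529,104.556)

[5] `<path>` quadratic bezier, #008000→score S545 F1916: (20.482,57.696) → (31.276,61.780) → (42.894,65.129) → (55.335,67.745) → (68.600,69.627) → (82.689,70.775) → (97.601,71.190) → (113.337,70.870) → (129.897,69.817)

[6] `<path>` cubic bezier, #008000→score S545 F1916: (132.207,81.818) → (118.939,83.221) → (100.854,81.724) → (80.343,78.366) → (59.800,74.183) → (41.616,70.214) → (28.185,67.498) → (21.897,67.071) → (25.147,69.971)

(bCNC post)
(Date: synthetic)
G21
G90
G0 X96.290 Y105.402
M3 S545
G1 X103.553 Y24.446 F1916
G1 X92.122 Y24.605 F1916
G1 X113.026 Y55.342 F1916
G1 X51.711 Y47.761 F1916
G1 X96.290 Y105.402 F1916
M5
G0 X136.878 Y109.985
M3 S545
G1 X94.963 Y52.637 F1916
G1 X133.859 Y121.670 F1916
G1 X136.878 Y109.985 F1916
M5
G0 X155.762 Y120.018
M3 S545
G1 X121.090 Y94.298 F1916
G1 X71.488 Y59.122 F1916
G1 X133.765 Y83.503 F1916
M5
G0 X62.296 Y49.154
M3 S545
G1 X85.529 Y104.556 F1916
M5
G0 X20.482 Y57.696
M3 S545
G1 X31.276 Y61.780 F1916
G1 X42.894 Y65.129 F1916
G1 X55.335 Y67.745 F1916
G1 X68.600 Y69.627 F1916
G1 X82.689 Y70.775 F1916
G1 X97.601 Y71.190 F1916
G1 X113.337 Y70.870 F1916
G1 X129.897 Y69.817 F1916
M5
G0 X132.207 Y81.818
M3 S545
G1 X118.939 Y83.221 F1916
G1 X100.854 Y81.724 F1916
G1 X80.343 Y78.366 F1916
G1 X59.800 Y74.183 F1916
G1 X41.616 Y70.214 F1916
G1 X28.185 Y67.498 F1916
G1 X21.897 Y67.071 F1916
G1 X25.147 Y69.971 F1916
M5
G0 X0.000 Y0.000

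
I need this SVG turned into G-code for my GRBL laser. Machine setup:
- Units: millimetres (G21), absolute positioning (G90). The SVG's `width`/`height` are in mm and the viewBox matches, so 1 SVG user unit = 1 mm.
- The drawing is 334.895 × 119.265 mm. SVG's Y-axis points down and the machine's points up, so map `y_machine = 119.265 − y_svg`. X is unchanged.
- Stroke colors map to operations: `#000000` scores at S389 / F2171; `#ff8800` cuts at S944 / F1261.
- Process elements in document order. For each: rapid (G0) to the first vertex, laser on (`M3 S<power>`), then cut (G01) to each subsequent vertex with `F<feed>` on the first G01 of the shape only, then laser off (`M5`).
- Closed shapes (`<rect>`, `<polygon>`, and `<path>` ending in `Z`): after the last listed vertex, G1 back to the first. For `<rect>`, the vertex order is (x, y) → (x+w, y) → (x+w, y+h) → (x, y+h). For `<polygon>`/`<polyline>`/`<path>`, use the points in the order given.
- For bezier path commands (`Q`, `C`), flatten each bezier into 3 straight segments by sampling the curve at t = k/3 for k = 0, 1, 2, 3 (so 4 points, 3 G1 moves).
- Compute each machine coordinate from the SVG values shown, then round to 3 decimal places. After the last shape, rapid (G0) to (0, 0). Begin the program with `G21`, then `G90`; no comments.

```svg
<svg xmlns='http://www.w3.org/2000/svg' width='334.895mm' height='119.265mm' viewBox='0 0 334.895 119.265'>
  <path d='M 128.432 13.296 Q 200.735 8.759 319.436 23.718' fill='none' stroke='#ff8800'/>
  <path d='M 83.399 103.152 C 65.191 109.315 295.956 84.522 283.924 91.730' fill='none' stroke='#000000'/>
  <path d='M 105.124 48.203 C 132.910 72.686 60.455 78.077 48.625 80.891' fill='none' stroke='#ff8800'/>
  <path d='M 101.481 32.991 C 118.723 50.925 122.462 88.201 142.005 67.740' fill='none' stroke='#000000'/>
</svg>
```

G21
G90
G0 X128.432 Y105.969
M3 S944
G01 X181.789 Y106.827 F1261
G01 X245.457 Y103.353
G01 X319.436 Y95.547
M5
G0 X83.399 Y16.113
M3 S389
G01 X129.968 Y17.937 F2171
G01 X233.237 Y26.408
G01 X283.924 Y27.535
M5
G0 X105.124 Y71.062
M3 S944
G01 X105.454 Y52.331 F1261
G01 X74.705 Y42.659
G01 X48.625 Y38.374
M5
G0 X101.481 Y86.274
M3 S389
G01 X115.307 Y64.747 F2171
G01 X126.645 Y47.455
G01 X142.005 Y51.525
M5
G0 X0.000 Y0.000

viewBox `0 0 334.895 119.265` with mm width/height → 1 unit = 1 mm. Flip: y_m = 119.265 − y_svg.

**Shape 1** — `<path>` quadratic bezier, stroke `#ff8800` → cut (S944, F1261). Control points (SVG): P0=(128.432,13.296), P1=(200.735,8.759), P2=(319.436,23.718); sampled at t=k/3. Machine vertices: (128.432,105.969) → (181.789,106.827) → (245.457,103.353) → (319.436,95.547). Open path.

**Shape 2** — `<path>` cubic bezier, stroke `#000000` → score (S389, F2171). Control points (SVG): P0=(83.399,103.152), P1=(65.191,109.315), P2=(295.956,84.522), P3=(283.924,91.730); sampled at t=k/3. Machine vertices: (83.399,16.113) → (129.968,17.937) → (233.237,26.408) → (283.924,27.535). Open path.

**Shape 3** — `<path>` cubic bezier, stroke `#ff8800` → cut (S944, F1261). Control points (SVG): P0=(105.124,48.203), P1=(132.910,72.686), P2=(60.455,78.077), P3=(48.625,80.891); sampled at t=k/3. Machine vertices: (105.124,71.062) → (105.454,52.331) → (74.705,42.659) → (48.625,38.374). Open path.

**Shape 4** — `<path>` cubic bezier, stroke `#000000` → score (S389, F2171). Control points (SVG): P0=(101.481,32.991), P1=(118.723,50.925), P2=(122.462,88.201), P3=(142.005,67.740); sampled at t=k/3. Machine vertices: (101.481,86.274) → (115.307,64.747) → (126.645,47.455) → (142.005,51.525). Open path.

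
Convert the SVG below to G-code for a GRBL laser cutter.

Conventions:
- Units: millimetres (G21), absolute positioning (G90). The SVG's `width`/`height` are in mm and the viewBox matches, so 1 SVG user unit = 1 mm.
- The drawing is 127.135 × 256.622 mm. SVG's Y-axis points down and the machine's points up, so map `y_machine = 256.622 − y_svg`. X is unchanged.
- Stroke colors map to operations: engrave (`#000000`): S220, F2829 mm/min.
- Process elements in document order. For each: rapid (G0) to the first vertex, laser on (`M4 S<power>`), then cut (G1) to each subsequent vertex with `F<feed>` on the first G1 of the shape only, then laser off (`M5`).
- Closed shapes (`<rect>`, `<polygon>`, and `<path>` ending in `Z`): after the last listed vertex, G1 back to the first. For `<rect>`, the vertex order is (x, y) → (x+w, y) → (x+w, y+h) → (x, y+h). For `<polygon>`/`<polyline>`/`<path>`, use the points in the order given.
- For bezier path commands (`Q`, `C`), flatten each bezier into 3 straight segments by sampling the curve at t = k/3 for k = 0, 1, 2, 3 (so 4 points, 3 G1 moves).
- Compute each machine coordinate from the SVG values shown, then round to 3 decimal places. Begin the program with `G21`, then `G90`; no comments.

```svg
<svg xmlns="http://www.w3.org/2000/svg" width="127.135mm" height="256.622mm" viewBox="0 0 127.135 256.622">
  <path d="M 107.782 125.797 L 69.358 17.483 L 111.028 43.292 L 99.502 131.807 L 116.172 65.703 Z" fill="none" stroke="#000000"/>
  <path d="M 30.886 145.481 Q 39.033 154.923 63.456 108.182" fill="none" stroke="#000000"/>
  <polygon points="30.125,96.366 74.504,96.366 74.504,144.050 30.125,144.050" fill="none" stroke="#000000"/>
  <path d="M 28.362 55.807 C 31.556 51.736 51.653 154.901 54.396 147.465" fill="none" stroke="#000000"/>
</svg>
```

viewBox `0 0 127.135 256.622` with mm width/height → 1 unit = 1 mm. Flip: y_m = 256.622 − y_svg.

**Shape 1** — `<path>` closed polygon, stroke `#000000` → engrave (S220, F2829). Machine vertices: (107.782,130.825) → (69.358,239.139) → (111.028,213.330) → (99.502,124.815) → (116.172,190.919) → (107.782,130.825). Closed: final G1 returns to the first vertex.

**Shape 2** — `<path>` quadratic bezier, stroke `#000000` → engrave (S220, F2829). Control points (SVG): P0=(30.886,145.481), P1=(39.033,154.923), P2=(63.456,108.182); sampled at t=k/3. Machine vertices: (30.886,111.141) → (38.126,111.089) → (48.982,123.522) → (63.456,148.440). Open path.

**Shape 3** — `<polygon>` rectangle, stroke `#000000` → engrave (S220, F2829). Machine vertices: (30.125,160.256) → (74.504,160.256) → (74.504,112.572) → (30.125,112.572) → (30.125,160.256). Closed: final G1 returns to the first vertex.

**Shape 4** — `<path>` cubic bezier, stroke `#000000` → engrave (S220, F2829). Control points (SVG): P0=(28.362,55.807), P1=(31.556,51.736), P2=(51.653,154.901), P3=(54.396,147.465); sampled at t=k/3. Machine vertices: (28.362,200.815) → (35.922,177.209) → (47.137,130.520) → (54.396,109.157). Open path.

G21
G90
G0 X107.782 Y130.825
M4 S220
G1 X69.358 Y239.139 F2829
G1 X111.028 Y213.330
G1 X99.502 Y124.815
G1 X116.172 Y190.919
G1 X107.782 Y130.825
M5
G0 X30.886 Y111.141
M4 S220
G1 X38.126 Y111.089 F2829
G1 X48.982 Y123.522
G1 X63.456 Y148.440
M5
G0 X30.125 Y160.256
M4 S220
G1 X74.504 Y160.256 F2829
G1 X74.504 Y112.572
G1 X30.125 Y112.572
G1 X30.125 Y160.256
M5
G0 X28.362 Y200.815
M4 S220
G1 X35.922 Y177.209 F2829
G1 X47.137 Y130.520
G1 X54.396 Y109.157
M5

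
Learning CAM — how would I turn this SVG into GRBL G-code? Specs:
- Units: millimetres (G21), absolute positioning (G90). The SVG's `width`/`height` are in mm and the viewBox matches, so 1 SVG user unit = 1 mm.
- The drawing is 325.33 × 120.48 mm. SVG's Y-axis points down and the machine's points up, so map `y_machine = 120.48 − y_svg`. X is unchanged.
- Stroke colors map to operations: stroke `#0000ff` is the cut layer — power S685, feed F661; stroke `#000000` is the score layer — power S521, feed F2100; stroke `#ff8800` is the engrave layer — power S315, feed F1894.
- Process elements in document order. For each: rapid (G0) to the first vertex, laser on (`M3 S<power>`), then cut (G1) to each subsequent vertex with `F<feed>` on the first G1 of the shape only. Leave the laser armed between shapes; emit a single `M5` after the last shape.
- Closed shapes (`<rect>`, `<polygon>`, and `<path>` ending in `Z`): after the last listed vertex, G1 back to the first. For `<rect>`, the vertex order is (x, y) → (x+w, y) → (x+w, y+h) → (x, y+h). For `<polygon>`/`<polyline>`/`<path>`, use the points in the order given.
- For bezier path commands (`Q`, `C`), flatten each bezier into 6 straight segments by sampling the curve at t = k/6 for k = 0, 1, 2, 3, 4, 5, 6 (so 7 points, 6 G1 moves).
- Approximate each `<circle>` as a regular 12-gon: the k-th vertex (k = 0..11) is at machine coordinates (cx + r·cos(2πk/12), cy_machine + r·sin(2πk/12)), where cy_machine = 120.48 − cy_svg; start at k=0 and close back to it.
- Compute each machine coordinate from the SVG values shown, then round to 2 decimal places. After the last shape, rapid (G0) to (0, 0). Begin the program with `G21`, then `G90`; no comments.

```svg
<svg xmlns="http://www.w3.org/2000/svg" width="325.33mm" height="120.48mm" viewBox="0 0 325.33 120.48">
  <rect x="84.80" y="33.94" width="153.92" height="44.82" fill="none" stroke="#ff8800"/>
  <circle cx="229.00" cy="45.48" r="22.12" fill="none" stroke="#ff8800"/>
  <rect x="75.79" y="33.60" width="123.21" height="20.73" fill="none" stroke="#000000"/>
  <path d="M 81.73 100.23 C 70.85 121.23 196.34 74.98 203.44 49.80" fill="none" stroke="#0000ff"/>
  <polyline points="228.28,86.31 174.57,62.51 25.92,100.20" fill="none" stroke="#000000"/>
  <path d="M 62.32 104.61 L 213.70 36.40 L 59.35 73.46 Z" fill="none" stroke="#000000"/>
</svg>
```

1 u = 1 mm; y_m = 120.48 − y.

[1] `<rect>` rectangle, #ff8800→engrave S315 F1894: (84.80,86.54) → (238.72,86.54) → (238.72,41.72) → (84.80,41.72) → (84.80,86.54) (closed)

[2] `<circle>` circle, #ff8800→engrave S315 F1894: (251.12,75.00) → (248.16,86.06) → (240.06,94.16) → (229.00,97.12) → (217.94,94.16) → (209.84,86.06) → (206.88,75.00) → (209.84,63.94) → (217.94,55.84) → (229.00,52.88) → (240.06,55.84) → (248.16,63.94) → (251.12,75.00) (closed)

[3] `<rect>` rectangle, #000000→score S521 F2100: (75.79,86.88) → (199.00,86.88) → (199.00,66.15) → (75.79,66.15) → (75.79,86.88) (closed)

[4] `<path>` cubic bezier, #0000ff→cut S685 F661: (81.73,20.25) → (86.47,14.95) → (106.87,18.40) → (135.84,28.15) → (166.31,41.75) → (191.20,56.74) → (203.44,70.68)

[5] `<polyline>` open polyline, #000000→score S521 F2100: (228.28,34.17) → (174.57,57.97) → (25.92,20.28)

[6] `<path>` closed polygon, #000000→score S521 F2100: (62.32,15.87) → (213.70,84.08) → (59.35,47.02) → (62.32,15.87) (closed)

G21
G90
G0 X84.80 Y86.54
M3 S315
G1 X238.72 Y86.54 F1894
G1 X238.72 Y41.72
G1 X84.80 Y41.72
G1 X84.80 Y86.54
G0 X251.12 Y75.00
M3 S315
G1 X248.16 Y86.06 F1894
G1 X240.06 Y94.16
G1 X229.00 Y97.12
G1 X217.94 Y94.16
G1 X209.84 Y86.06
G1 X206.88 Y75.00
G1 X209.84 Y63.94
G1 X217.94 Y55.84
G1 X229.00 Y52.88
G1 X240.06 Y55.84
G1 X248.16 Y63.94
G1 X251.12 Y75.00
G0 X75.79 Y86.88
M3 S521
G1 X199.00 Y86.88 F2100
G1 X199.00 Y66.15
G1 X75.79 Y66.15
G1 X75.79 Y86.88
G0 X81.73 Y20.25
M3 S685
G1 X86.47 Y14.95 F661
G1 X106.87 Y18.40
G1 X135.84 Y28.15
G1 X166.31 Y41.75
G1 X191.20 Y56.74
G1 X203.44 Y70.68
G0 X228.28 Y34.17
M3 S521
G1 X174.57 Y57.97 F2100
G1 X25.92 Y20.28
G0 X62.32 Y15.87
M3 S521
G1 X213.70 Y84.08 F2100
G1 X59.35 Y47.02
G1 X62.32 Y15.87
M5
G0 X0.00 Y0.00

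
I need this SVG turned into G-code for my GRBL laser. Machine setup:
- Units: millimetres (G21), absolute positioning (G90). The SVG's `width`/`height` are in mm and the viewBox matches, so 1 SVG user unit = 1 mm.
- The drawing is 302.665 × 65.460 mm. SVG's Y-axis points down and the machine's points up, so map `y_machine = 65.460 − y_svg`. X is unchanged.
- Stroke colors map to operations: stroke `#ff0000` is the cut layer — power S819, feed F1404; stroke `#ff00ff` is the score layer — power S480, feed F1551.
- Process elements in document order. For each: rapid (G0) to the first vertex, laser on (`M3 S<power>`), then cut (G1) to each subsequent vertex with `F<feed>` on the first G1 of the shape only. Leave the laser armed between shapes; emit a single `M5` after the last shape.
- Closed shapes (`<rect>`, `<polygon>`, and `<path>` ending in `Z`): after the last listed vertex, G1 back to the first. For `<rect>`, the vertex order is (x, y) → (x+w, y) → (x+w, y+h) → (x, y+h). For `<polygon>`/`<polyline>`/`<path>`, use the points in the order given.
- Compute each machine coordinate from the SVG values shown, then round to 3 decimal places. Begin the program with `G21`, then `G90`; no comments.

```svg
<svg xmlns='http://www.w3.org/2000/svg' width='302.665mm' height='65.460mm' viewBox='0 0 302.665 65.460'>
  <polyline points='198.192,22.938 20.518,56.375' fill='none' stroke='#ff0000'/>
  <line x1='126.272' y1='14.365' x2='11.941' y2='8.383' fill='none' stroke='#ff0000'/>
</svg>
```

Since the viewBox matches the mm dimensions, user units are millimetres directly. The only transform is the Y-flip y_m = 65.460 − y_svg.

Shape 1 is a line segment drawn with `<polyline>`. Its stroke #ff0000 means cut at S819, F1404. After flipping Y the toolpath is (198.192,42.522) → (20.518,9.085).

Shape 2 is a line segment drawn with `<line>`. Its stroke #ff0000 means cut at S819, F1404. After flipping Y the toolpath is (126.272,51.095) → (11.941,57.077).

G21
G90
G0 X198.192 Y42.522
M3 S819
G1 X20.518 Y9.085 F1404
G0 X126.272 Y51.095
M3 S819
G1 X11.941 Y57.077 F1404
M5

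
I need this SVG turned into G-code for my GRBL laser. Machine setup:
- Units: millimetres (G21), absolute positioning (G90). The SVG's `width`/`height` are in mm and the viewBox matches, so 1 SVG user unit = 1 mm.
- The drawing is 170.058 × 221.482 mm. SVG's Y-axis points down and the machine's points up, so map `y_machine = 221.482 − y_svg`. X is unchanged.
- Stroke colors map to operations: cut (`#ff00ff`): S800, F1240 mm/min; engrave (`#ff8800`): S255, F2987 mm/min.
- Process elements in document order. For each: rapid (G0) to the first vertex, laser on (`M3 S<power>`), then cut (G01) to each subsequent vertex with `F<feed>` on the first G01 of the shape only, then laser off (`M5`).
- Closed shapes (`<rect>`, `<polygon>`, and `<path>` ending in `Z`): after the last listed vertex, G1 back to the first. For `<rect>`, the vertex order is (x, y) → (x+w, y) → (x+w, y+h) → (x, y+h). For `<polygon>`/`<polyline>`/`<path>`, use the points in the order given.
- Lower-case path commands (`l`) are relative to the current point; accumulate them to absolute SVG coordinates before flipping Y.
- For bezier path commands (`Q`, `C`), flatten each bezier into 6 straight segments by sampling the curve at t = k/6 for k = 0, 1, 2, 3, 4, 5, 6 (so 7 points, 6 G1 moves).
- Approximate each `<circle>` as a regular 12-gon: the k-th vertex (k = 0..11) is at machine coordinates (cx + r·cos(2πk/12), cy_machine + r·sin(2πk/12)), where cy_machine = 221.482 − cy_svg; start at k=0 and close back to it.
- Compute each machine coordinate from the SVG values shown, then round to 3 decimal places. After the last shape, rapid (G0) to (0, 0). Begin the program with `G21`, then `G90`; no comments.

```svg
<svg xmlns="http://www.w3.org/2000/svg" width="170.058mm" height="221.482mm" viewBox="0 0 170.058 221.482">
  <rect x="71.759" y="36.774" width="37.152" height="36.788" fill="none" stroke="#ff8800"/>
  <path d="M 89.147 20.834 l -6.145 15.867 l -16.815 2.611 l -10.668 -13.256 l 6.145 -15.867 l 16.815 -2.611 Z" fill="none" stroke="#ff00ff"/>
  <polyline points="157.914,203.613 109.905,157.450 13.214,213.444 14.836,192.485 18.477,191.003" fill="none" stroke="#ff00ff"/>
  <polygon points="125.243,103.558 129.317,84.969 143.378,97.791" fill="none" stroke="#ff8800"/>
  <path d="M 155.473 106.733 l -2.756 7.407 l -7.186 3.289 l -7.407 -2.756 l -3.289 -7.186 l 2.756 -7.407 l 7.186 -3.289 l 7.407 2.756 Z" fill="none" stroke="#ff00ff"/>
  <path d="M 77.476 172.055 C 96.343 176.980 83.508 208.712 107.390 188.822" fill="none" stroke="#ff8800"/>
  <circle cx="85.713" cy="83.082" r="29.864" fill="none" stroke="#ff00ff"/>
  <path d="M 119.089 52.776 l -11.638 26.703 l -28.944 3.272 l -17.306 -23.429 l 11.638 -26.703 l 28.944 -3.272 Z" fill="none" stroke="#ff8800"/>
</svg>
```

G21
G90
G0 X71.759 Y184.708
M3 S255
G01 X108.911 Y184.708 F2987
G01 X108.911 Y147.920
G01 X71.759 Y147.920
G01 X71.759 Y184.708
M5
G0 X89.147 Y200.648
M3 S800
G01 X83.002 Y184.781 F1240
G01 X66.187 Y182.170
G01 X55.519 Y195.426
G01 X61.664 Y211.293
G01 X78.479 Y213.904
G01 X89.147 Y200.648
M5
G0 X157.914 Y17.869
M3 S800
G01 X109.905 Y64.032 F1240
G01 X13.214 Y8.038
G01 X14.836 Y28.997
G01 X18.477 Y30.479
M5
G0 X125.243 Y117.924
M3 S255
G01 X129.317 Y136.513 F2987
G01 X143.378 Y123.691
G01 X125.243 Y117.924
M5
G0 X155.473 Y114.749
M3 S800
G01 X152.717 Y107.342 F1240
G01 X145.531 Y104.053
G01 X138.124 Y106.809
G01 X134.835 Y113.995
G01 X137.591 Y121.402
G01 X144.777 Y124.691
G01 X152.184 Y121.935
G01 X155.473 Y114.749
M5
G0 X77.476 Y49.427
M3 S255
G01 X84.584 Y45.094 F2987
G01 X88.310 Y38.471
G01 X90.552 Y31.738
G01 X93.213 Y27.073
G01 X98.192 Y26.654
G01 X107.390 Y32.660
M5
G0 X115.577 Y138.400
M3 S800
G01 X111.576 Y153.332 F1240
G01 X100.645 Y164.263
G01 X85.713 Y168.264
G01 X70.781 Y164.263
G01 X59.850 Y153.332
G01 X55.849 Y138.400
G01 X59.850 Y123.468
G01 X70.781 Y112.537
G01 X85.713 Y108.536
G01 X100.645 Y112.537
G01 X111.576 Y123.468
G01 X115.577 Y138.400
M5
G0 X119.089 Y168.706
M3 S255
G01 X107.451 Y142.003 F2987
G01 X78.507 Y138.731
G01 X61.201 Y162.160
G01 X72.839 Y188.863
G01 X101.783 Y192.135
G01 X119.089 Y168.706
M5
G0 X0.000 Y0.000

1 u = 1 mm; y_m = 221.482 − y.

[1] `<rect>` rectangle, #ff8800→engrave S255 F2987: (71.759,184.708) → (108.911,184.708) → (108.911,147.920) → (71.759,147.920) → (71.759,184.708) (closed)

[2] `<path>` regular polygon, #ff00ff→cut S800 F1240: (89.147,200.648) → (83.002,184.781) → (66.187,182.170) → (55.519,195.426) → (61.664,211.293) → (78.479,213.904) → (89.147,200.648) (closed)

[3] `<polyline>` open polyline, #ff00ff→cut S800 F1240: (157.914,17.869) → (109.905,64.032) → (13.214,8.038) → (14.836,28.997) → (18.477,30.479)

[4] `<polygon>` regular polygon, #ff8800→engrave S255 F2987: (125.243,117.924) → (129.317,136.513) → (143.378,123.691) → (125.243,117.924) (closed)

[5] `<path>` regular polygon, #ff00ff→cut S800 F1240: (155.473,114.749) → (152.717,107.342) → (145.531,104.053) → (138.124,106.809) → (134.835,113.995) → (137.591,121.402) → (144.777,124.691) → (152.184,121.935) → (155.473,114.749) (closed)

[6] `<path>` cubic bezier, #ff8800→engrave S255 F2987: (77.476,49.427) → (84.584,45.094) → (88.310,38.471) → (90.552,31.738) → (93.213,27.073) → (98.192,26.654) → (107.390,32.660)

[7] `<circle>` circle, #ff00ff→cut S800 F1240: (115.577,138.400) → (111.576,153.332) → (100.645,164.263) → (85.713,168.264) → (70.781,164.263) → (59.850,153.332) → (55.849,138.400) → (59.850,123.468) → (70.781,112.537) → (85.713,108.536) → (100.645,112.537) → (111.576,123.468) → (115.577,138.400) (closed)

[8] `<path>` regular polygon, #ff8800→engrave S255 F2987: (119.089,168.706) → (107.451,142.003) → (78.507,138.731) → (61.201,162.160) → (72.839,188.863) → (101.783,192.135) → (119.089,168.706) (closed)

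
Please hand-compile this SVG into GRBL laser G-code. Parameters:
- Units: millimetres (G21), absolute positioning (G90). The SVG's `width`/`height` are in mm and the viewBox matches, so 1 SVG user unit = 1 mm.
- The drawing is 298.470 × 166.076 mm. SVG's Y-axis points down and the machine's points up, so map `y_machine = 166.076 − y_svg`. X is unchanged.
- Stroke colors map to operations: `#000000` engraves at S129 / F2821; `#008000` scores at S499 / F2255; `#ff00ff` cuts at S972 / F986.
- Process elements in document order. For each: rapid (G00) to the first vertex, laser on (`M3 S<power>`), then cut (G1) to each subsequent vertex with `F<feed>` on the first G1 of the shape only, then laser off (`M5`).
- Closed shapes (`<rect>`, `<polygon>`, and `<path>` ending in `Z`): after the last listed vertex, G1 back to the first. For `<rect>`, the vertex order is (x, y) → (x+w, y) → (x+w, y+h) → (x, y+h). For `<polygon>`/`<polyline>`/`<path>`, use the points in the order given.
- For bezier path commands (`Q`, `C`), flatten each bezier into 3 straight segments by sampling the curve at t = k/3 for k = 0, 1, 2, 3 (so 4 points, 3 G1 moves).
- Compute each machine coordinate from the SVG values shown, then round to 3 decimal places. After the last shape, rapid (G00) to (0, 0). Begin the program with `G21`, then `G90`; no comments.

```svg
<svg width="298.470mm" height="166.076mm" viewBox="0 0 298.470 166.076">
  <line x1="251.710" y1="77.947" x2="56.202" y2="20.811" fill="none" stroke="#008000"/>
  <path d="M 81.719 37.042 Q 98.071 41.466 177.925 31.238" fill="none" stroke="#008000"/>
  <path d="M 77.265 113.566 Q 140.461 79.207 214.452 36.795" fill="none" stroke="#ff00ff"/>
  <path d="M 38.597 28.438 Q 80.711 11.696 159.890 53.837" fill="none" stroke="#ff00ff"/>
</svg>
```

viewBox `0 0 298.470 166.076` with mm width/height → 1 unit = 1 mm. Flip: y_m = 166.076 − y_svg.

**Shape 1** — `<line>` line segment, stroke `#008000` → score (S499, F2255). Machine vertices: (251.710,88.129) → (56.202,145.265). Open path.

**Shape 2** — `<path>` quadratic bezier, stroke `#008000` → score (S499, F2255). Control points (SVG): P0=(81.719,37.042), P1=(98.071,41.466), P2=(177.925,31.238); sampled at t=k/3. Machine vertices: (81.719,129.034) → (99.676,127.713) → (131.745,129.647) → (177.925,134.838). Open path.

**Shape 3** — `<path>` quadratic bezier, stroke `#ff00ff` → cut (S972, F986). Control points (SVG): P0=(77.265,113.566), P1=(140.461,79.207), P2=(214.452,36.795); sampled at t=k/3. Machine vertices: (77.265,52.510) → (120.595,76.311) → (166.324,101.901) → (214.452,129.281). Open path.

**Shape 4** — `<path>` quadratic bezier, stroke `#ff00ff` → cut (S972, F986). Control points (SVG): P0=(38.597,28.438), P1=(80.711,11.696), P2=(159.890,53.837); sampled at t=k/3. Machine vertices: (38.597,137.638) → (70.791,142.257) → (111.222,133.790) → (159.890,112.239). Open path.

G21
G90
G00 X251.710 Y88.129
M3 S499
G1 X56.202 Y145.265 F2255
M5
G00 X81.719 Y129.034
M3 S499
G1 X99.676 Y127.713 F2255
G1 X131.745 Y129.647
G1 X177.925 Y134.838
M5
G00 X77.265 Y52.510
M3 S972
G1 X120.595 Y76.311 F986
G1 X166.324 Y101.901
G1 X214.452 Y129.281
M5
G00 X38.597 Y137.638
M3 S972
G1 X70.791 Y142.257 F986
G1 X111.222 Y133.790
G1 X159.890 Y112.239
M5
G00 X0.000 Y0.000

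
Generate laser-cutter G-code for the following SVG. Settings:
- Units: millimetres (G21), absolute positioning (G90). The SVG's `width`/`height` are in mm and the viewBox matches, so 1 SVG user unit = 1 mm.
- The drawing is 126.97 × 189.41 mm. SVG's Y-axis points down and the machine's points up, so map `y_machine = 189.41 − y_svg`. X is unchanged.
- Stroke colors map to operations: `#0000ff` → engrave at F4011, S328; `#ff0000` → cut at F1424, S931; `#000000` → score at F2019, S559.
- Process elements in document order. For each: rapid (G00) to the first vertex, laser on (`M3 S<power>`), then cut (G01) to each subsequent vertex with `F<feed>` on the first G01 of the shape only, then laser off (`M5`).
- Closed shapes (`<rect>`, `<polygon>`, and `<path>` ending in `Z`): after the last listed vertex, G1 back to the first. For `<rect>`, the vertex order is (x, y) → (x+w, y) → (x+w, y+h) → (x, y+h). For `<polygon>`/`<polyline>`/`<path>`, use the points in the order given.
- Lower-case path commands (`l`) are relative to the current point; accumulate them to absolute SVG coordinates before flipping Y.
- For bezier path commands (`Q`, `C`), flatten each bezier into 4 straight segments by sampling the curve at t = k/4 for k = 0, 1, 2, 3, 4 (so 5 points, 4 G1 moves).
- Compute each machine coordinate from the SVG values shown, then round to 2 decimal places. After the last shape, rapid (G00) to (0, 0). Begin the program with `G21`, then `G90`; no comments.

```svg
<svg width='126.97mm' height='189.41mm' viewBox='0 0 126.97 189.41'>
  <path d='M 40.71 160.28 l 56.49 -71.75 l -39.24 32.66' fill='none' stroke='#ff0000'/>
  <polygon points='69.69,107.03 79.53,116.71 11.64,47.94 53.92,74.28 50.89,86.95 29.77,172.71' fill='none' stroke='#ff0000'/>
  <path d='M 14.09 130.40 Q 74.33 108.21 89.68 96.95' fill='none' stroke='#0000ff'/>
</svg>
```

viewBox `0 0 126.97 189.41` with mm width/height → 1 unit = 1 mm. Flip: y_m = 189.41 − y_svg.

**Shape 1** — `<path>` open polyline, stroke `#ff0000` → cut (S931, F1424). Machine vertices: (40.71,29.13) → (97.20,100.88) → (57.96,68.22). Open path.

**Shape 2** — `<polygon>` closed polygon, stroke `#ff0000` → cut (S931, F1424). Machine vertices: (69.69,82.38) → (79.53,72.70) → (11.64,141.47) → (53.92,115.13) → (50.89,102.46) → (29.77,16.70) → (69.69,82.38). Closed: final G1 returns to the first vertex.

**Shape 3** — `<path>` quadratic bezier, stroke `#0000ff` → engrave (S328, F4011). Control points (SVG): P0=(14.09,130.40), P1=(74.33,108.21), P2=(89.68,96.95); sampled at t=k/4. Machine vertices: (14.09,59.01) → (41.40,69.42) → (63.11,78.47) → (79.20,86.15) → (89.68,92.46). Open path.

G21
G90
G00 X40.71 Y29.13
M3 S931
G01 X97.20 Y100.88 F1424
G01 X57.96 Y68.22
M5
G00 X69.69 Y82.38
M3 S931
G01 X79.53 Y72.70 F1424
G01 X11.64 Y141.47
G01 X53.92 Y115.13
G01 X50.89 Y102.46
G01 X29.77 Y16.70
G01 X69.69 Y82.38
M5
G00 X14.09 Y59.01
M3 S328
G01 X41.40 Y69.42 F4011
G01 X63.11 Y78.47
G01 X79.20 Y86.15
G01 X89.68 Y92.46
M5
G00 X0.00 Y0.00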